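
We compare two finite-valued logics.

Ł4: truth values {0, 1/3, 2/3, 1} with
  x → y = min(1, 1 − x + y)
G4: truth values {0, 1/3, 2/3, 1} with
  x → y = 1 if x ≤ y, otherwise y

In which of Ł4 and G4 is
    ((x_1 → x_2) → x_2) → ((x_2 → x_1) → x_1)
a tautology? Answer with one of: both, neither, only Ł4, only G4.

In Ł4: every assignment gives 1 — tautology.
In G4: at x_1 = 1/3, x_2 = 0 the value is 1/3 — not a tautology.

only Ł4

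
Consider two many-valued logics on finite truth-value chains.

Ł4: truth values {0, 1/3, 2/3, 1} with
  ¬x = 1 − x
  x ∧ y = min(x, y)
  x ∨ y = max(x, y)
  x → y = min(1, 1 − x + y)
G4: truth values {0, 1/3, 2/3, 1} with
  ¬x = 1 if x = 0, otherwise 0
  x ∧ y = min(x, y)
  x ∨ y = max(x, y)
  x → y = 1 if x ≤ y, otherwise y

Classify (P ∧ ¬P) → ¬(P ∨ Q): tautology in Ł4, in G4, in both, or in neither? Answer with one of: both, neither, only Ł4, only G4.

In Ł4: at P = 1/3, Q = 1 the value is 2/3 — not a tautology.
In G4: every assignment gives 1 — tautology.

only G4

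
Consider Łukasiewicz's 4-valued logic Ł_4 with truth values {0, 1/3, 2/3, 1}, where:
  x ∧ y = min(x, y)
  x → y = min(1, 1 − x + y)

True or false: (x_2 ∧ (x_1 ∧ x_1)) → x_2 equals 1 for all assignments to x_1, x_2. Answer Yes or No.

x_1 = 0, x_2 = 0 ↦ 1
x_1 = 0, x_2 = 1/3 ↦ 1
x_1 = 0, x_2 = 2/3 ↦ 1
x_1 = 0, x_2 = 1 ↦ 1
x_1 = 1/3, x_2 = 0 ↦ 1
x_1 = 1/3, x_2 = 1/3 ↦ 1
x_1 = 1/3, x_2 = 2/3 ↦ 1
x_1 = 1/3, x_2 = 1 ↦ 1
x_1 = 2/3, x_2 = 0 ↦ 1
x_1 = 2/3, x_2 = 1/3 ↦ 1
x_1 = 2/3, x_2 = 2/3 ↦ 1
x_1 = 2/3, x_2 = 1 ↦ 1
x_1 = 1, x_2 = 0 ↦ 1
x_1 = 1, x_2 = 1/3 ↦ 1
x_1 = 1, x_2 = 2/3 ↦ 1
x_1 = 1, x_2 = 1 ↦ 1
Every assignment gives a value ≥ 1.

Yes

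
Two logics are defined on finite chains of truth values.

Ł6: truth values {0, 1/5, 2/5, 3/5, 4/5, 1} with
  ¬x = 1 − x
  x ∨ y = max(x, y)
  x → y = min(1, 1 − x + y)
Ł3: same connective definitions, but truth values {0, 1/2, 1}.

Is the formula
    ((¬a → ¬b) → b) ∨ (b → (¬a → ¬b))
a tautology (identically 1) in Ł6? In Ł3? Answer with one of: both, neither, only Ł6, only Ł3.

both

In Ł6: every assignment gives 1 — tautology.
In Ł3: every assignment gives 1 — tautology.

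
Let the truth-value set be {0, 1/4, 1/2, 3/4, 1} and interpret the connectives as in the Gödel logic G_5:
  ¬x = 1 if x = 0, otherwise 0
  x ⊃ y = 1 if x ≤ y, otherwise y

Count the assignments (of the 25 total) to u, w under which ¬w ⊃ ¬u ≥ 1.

21

value 1: 21 assignments (counts)
value 0: 4 assignments
So 21 of the 25 assignments meet the threshold.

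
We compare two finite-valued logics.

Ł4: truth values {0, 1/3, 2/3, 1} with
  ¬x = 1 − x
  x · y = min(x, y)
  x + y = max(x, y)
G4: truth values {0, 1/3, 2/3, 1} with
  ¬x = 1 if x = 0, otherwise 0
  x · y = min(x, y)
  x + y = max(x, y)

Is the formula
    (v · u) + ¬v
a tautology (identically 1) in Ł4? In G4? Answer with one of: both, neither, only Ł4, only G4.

In Ł4: at u = 0, v = 1/3 the value is 2/3 — not a tautology.
In G4: at u = 0, v = 1/3 the value is 0 — not a tautology.

neither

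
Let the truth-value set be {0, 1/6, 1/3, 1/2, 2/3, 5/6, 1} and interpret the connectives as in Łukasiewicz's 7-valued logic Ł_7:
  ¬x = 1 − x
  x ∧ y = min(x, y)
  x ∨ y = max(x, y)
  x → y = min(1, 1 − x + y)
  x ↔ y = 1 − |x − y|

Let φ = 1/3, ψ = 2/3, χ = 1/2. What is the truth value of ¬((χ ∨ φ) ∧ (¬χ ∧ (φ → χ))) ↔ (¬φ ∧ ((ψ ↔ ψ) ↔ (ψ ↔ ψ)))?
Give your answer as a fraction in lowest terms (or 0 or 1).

χ ∨ φ = 1/2 ∨ 1/3 = 1/2
¬χ = ¬1/2 = 1/2
φ → χ = 1/3 → 1/2 = 1
¬χ ∧ (φ → χ) = 1/2 ∧ 1 = 1/2
(χ ∨ φ) ∧ (¬χ ∧ (φ → χ)) = 1/2 ∧ 1/2 = 1/2
¬((χ ∨ φ) ∧ (¬χ ∧ (φ → χ))) = ¬1/2 = 1/2
¬φ = ¬1/3 = 2/3
ψ ↔ ψ = 2/3 ↔ 2/3 = 1
ψ ↔ ψ = 2/3 ↔ 2/3 = 1
(ψ ↔ ψ) ↔ (ψ ↔ ψ) = 1 ↔ 1 = 1
¬φ ∧ ((ψ ↔ ψ) ↔ (ψ ↔ ψ)) = 2/3 ∧ 1 = 2/3
¬((χ ∨ φ) ∧ (¬χ ∧ (φ → χ))) ↔ (¬φ ∧ ((ψ ↔ ψ) ↔ (ψ ↔ ψ))) = 1/2 ↔ 2/3 = 5/6

5/6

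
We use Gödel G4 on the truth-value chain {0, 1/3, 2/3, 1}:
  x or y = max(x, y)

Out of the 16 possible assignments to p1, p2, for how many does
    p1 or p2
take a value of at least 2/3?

12

p1 = 0, p2 = 0 ↦ 0  <
p1 = 0, p2 = 1/3 ↦ 1/3  <
p1 = 0, p2 = 2/3 ↦ 2/3  ≥
p1 = 0, p2 = 1 ↦ 1  ≥
p1 = 1/3, p2 = 0 ↦ 1/3  <
p1 = 1/3, p2 = 1/3 ↦ 1/3  <
p1 = 1/3, p2 = 2/3 ↦ 2/3  ≥
p1 = 1/3, p2 = 1 ↦ 1  ≥
p1 = 2/3, p2 = 0 ↦ 2/3  ≥
p1 = 2/3, p2 = 1/3 ↦ 2/3  ≥
p1 = 2/3, p2 = 2/3 ↦ 2/3  ≥
p1 = 2/3, p2 = 1 ↦ 1  ≥
p1 = 1, p2 = 0 ↦ 1  ≥
p1 = 1, p2 = 1/3 ↦ 1  ≥
p1 = 1, p2 = 2/3 ↦ 1  ≥
p1 = 1, p2 = 1 ↦ 1  ≥
So 12 of the 16 assignments meet the threshold.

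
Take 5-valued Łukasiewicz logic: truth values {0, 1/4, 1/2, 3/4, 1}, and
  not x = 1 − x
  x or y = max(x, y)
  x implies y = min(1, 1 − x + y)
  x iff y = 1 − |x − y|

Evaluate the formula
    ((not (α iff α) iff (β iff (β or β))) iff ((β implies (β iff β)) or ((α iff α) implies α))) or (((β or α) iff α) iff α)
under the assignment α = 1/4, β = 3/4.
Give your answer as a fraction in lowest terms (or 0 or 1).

3/4

α iff α = 1/4 iff 1/4 = 1
not (α iff α) = not 1 = 0
β or β = 3/4 or 3/4 = 3/4
β iff (β or β) = 3/4 iff 3/4 = 1
not (α iff α) iff (β iff (β or β)) = 0 iff 1 = 0
β iff β = 3/4 iff 3/4 = 1
β implies (β iff β) = 3/4 implies 1 = 1
α iff α = 1/4 iff 1/4 = 1
(α iff α) implies α = 1 implies 1/4 = 1/4
(β implies (β iff β)) or ((α iff α) implies α) = 1 or 1/4 = 1
(not (α iff α) iff (β iff (β or β))) iff ((β implies (β iff β)) or ((α iff α) implies α)) = 0 iff 1 = 0
β or α = 3/4 or 1/4 = 3/4
(β or α) iff α = 3/4 iff 1/4 = 1/2
((β or α) iff α) iff α = 1/2 iff 1/4 = 3/4
((not (α iff α) iff (β iff (β or β))) iff ((β implies (β iff β)) or ((α iff α) implies α))) or (((β or α) iff α) iff α) = 0 or 3/4 = 3/4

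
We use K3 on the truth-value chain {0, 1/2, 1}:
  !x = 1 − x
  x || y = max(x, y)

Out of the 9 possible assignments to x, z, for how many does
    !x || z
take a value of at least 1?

5

x = 0, z = 0 ↦ 1  ≥
x = 0, z = 1/2 ↦ 1  ≥
x = 0, z = 1 ↦ 1  ≥
x = 1/2, z = 0 ↦ 1/2  <
x = 1/2, z = 1/2 ↦ 1/2  <
x = 1/2, z = 1 ↦ 1  ≥
x = 1, z = 0 ↦ 0  <
x = 1, z = 1/2 ↦ 1/2  <
x = 1, z = 1 ↦ 1  ≥
So 5 of the 9 assignments meet the threshold.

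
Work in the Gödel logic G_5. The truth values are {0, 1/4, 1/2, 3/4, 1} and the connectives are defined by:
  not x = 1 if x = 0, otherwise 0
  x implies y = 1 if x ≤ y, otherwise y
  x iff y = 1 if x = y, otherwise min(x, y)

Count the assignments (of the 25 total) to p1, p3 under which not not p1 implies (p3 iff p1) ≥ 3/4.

11

value 1: 9 assignments (counts)
value 3/4: 2 assignments (counts)
value 1/2: 4 assignments
value 1/4: 6 assignments
value 0: 4 assignments
So 11 of the 25 assignments meet the threshold.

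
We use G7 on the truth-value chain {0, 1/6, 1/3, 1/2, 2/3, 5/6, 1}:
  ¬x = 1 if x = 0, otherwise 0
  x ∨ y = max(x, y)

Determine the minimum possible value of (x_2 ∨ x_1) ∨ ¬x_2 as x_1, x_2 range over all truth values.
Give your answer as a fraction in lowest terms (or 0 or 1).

1/6

Take x_1 = 0, x_2 = 1/6:
x_2 ∨ x_1 = 1/6 ∨ 0 = 1/6
¬x_2 = ¬1/6 = 0
(x_2 ∨ x_1) ∨ ¬x_2 = 1/6 ∨ 0 = 1/6
No assignment yields a value below 1/6, so this is the minimum.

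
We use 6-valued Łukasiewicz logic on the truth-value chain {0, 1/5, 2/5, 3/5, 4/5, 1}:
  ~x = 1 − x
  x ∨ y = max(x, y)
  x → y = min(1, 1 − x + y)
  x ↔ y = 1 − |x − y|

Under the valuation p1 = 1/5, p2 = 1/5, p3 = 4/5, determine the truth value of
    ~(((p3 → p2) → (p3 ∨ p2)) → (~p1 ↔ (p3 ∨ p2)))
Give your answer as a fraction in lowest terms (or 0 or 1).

p3 → p2 = 4/5 → 1/5 = 2/5
p3 ∨ p2 = 4/5 ∨ 1/5 = 4/5
(p3 → p2) → (p3 ∨ p2) = 2/5 → 4/5 = 1
~p1 = ~1/5 = 4/5
p3 ∨ p2 = 4/5 ∨ 1/5 = 4/5
~p1 ↔ (p3 ∨ p2) = 4/5 ↔ 4/5 = 1
((p3 → p2) → (p3 ∨ p2)) → (~p1 ↔ (p3 ∨ p2)) = 1 → 1 = 1
~(((p3 → p2) → (p3 ∨ p2)) → (~p1 ↔ (p3 ∨ p2))) = ~1 = 0

0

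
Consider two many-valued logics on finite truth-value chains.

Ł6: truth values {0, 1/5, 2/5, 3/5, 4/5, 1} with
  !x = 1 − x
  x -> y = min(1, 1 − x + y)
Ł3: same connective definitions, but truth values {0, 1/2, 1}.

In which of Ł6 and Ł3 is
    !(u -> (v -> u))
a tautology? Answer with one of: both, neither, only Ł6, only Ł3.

neither

In Ł6: at u = 0, v = 0 the value is 0 — not a tautology.
In Ł3: at u = 0, v = 0 the value is 0 — not a tautology.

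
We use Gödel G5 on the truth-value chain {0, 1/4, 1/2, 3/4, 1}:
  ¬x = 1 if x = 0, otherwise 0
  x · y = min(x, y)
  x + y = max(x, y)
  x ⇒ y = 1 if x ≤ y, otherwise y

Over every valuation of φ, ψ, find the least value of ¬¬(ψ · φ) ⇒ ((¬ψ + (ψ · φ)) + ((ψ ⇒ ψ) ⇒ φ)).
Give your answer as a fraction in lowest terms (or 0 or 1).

Take φ = 1/4, ψ = 1/4:
ψ · φ = 1/4 · 1/4 = 1/4
¬(ψ · φ) = ¬1/4 = 0
¬¬(ψ · φ) = ¬0 = 1
¬ψ = ¬1/4 = 0
ψ · φ = 1/4 · 1/4 = 1/4
¬ψ + (ψ · φ) = 0 + 1/4 = 1/4
ψ ⇒ ψ = 1/4 ⇒ 1/4 = 1
(ψ ⇒ ψ) ⇒ φ = 1 ⇒ 1/4 = 1/4
(¬ψ + (ψ · φ)) + ((ψ ⇒ ψ) ⇒ φ) = 1/4 + 1/4 = 1/4
¬¬(ψ · φ) ⇒ ((¬ψ + (ψ · φ)) + ((ψ ⇒ ψ) ⇒ φ)) = 1 ⇒ 1/4 = 1/4
No assignment yields a value below 1/4, so this is the minimum.

1/4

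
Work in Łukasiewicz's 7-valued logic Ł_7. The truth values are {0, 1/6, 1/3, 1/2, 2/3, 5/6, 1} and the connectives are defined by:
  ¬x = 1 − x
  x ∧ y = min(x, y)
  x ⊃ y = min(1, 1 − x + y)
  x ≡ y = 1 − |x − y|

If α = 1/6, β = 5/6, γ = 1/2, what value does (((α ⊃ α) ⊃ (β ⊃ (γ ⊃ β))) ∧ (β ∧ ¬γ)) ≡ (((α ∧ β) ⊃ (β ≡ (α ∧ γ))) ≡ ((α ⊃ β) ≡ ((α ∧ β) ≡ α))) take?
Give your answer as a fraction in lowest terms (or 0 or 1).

α ⊃ α = 1/6 ⊃ 1/6 = 1
γ ⊃ β = 1/2 ⊃ 5/6 = 1
β ⊃ (γ ⊃ β) = 5/6 ⊃ 1 = 1
(α ⊃ α) ⊃ (β ⊃ (γ ⊃ β)) = 1 ⊃ 1 = 1
¬γ = ¬1/2 = 1/2
β ∧ ¬γ = 5/6 ∧ 1/2 = 1/2
((α ⊃ α) ⊃ (β ⊃ (γ ⊃ β))) ∧ (β ∧ ¬γ) = 1 ∧ 1/2 = 1/2
α ∧ β = 1/6 ∧ 5/6 = 1/6
α ∧ γ = 1/6 ∧ 1/2 = 1/6
β ≡ (α ∧ γ) = 5/6 ≡ 1/6 = 1/3
(α ∧ β) ⊃ (β ≡ (α ∧ γ)) = 1/6 ⊃ 1/3 = 1
α ⊃ β = 1/6 ⊃ 5/6 = 1
α ∧ β = 1/6 ∧ 5/6 = 1/6
(α ∧ β) ≡ α = 1/6 ≡ 1/6 = 1
(α ⊃ β) ≡ ((α ∧ β) ≡ α) = 1 ≡ 1 = 1
((α ∧ β) ⊃ (β ≡ (α ∧ γ))) ≡ ((α ⊃ β) ≡ ((α ∧ β) ≡ α)) = 1 ≡ 1 = 1
(((α ⊃ α) ⊃ (β ⊃ (γ ⊃ β))) ∧ (β ∧ ¬γ)) ≡ (((α ∧ β) ⊃ (β ≡ (α ∧ γ))) ≡ ((α ⊃ β) ≡ ((α ∧ β) ≡ α))) = 1/2 ≡ 1 = 1/2

1/2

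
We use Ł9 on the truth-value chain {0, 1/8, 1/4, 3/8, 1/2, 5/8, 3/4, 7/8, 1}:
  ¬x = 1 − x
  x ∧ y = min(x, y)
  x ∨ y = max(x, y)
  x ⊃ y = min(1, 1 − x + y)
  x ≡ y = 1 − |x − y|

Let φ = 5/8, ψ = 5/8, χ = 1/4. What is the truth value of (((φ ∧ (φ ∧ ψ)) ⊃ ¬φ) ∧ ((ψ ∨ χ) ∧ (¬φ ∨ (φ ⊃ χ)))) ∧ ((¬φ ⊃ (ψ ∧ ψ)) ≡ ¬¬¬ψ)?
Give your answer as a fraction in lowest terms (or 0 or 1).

φ ∧ ψ = 5/8 ∧ 5/8 = 5/8
φ ∧ (φ ∧ ψ) = 5/8 ∧ 5/8 = 5/8
¬φ = ¬5/8 = 3/8
(φ ∧ (φ ∧ ψ)) ⊃ ¬φ = 5/8 ⊃ 3/8 = 3/4
ψ ∨ χ = 5/8 ∨ 1/4 = 5/8
¬φ = ¬5/8 = 3/8
φ ⊃ χ = 5/8 ⊃ 1/4 = 5/8
¬φ ∨ (φ ⊃ χ) = 3/8 ∨ 5/8 = 5/8
(ψ ∨ χ) ∧ (¬φ ∨ (φ ⊃ χ)) = 5/8 ∧ 5/8 = 5/8
((φ ∧ (φ ∧ ψ)) ⊃ ¬φ) ∧ ((ψ ∨ χ) ∧ (¬φ ∨ (φ ⊃ χ))) = 3/4 ∧ 5/8 = 5/8
¬φ = ¬5/8 = 3/8
ψ ∧ ψ = 5/8 ∧ 5/8 = 5/8
¬φ ⊃ (ψ ∧ ψ) = 3/8 ⊃ 5/8 = 1
¬ψ = ¬5/8 = 3/8
¬¬ψ = ¬3/8 = 5/8
¬¬¬ψ = ¬5/8 = 3/8
(¬φ ⊃ (ψ ∧ ψ)) ≡ ¬¬¬ψ = 1 ≡ 3/8 = 3/8
(((φ ∧ (φ ∧ ψ)) ⊃ ¬φ) ∧ ((ψ ∨ χ) ∧ (¬φ ∨ (φ ⊃ χ)))) ∧ ((¬φ ⊃ (ψ ∧ ψ)) ≡ ¬¬¬ψ) = 5/8 ∧ 3/8 = 3/8

3/8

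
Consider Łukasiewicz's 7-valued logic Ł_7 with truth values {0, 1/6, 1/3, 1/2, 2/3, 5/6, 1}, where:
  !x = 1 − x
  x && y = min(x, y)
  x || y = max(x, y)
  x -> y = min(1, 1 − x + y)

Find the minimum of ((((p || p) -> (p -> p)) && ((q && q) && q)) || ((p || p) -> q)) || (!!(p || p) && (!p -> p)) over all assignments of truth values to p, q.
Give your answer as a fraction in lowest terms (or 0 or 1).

Take p = 1/2, q = 0:
p || p = 1/2 || 1/2 = 1/2
p -> p = 1/2 -> 1/2 = 1
(p || p) -> (p -> p) = 1/2 -> 1 = 1
q && q = 0 && 0 = 0
(q && q) && q = 0 && 0 = 0
((p || p) -> (p -> p)) && ((q && q) && q) = 1 && 0 = 0
p || p = 1/2 || 1/2 = 1/2
(p || p) -> q = 1/2 -> 0 = 1/2
(((p || p) -> (p -> p)) && ((q && q) && q)) || ((p || p) -> q) = 0 || 1/2 = 1/2
p || p = 1/2 || 1/2 = 1/2
!(p || p) = !1/2 = 1/2
!!(p || p) = !1/2 = 1/2
!p = !1/2 = 1/2
!p -> p = 1/2 -> 1/2 = 1
!!(p || p) && (!p -> p) = 1/2 && 1 = 1/2
((((p || p) -> (p -> p)) && ((q && q) && q)) || ((p || p) -> q)) || (!!(p || p) && (!p -> p)) = 1/2 || 1/2 = 1/2
No assignment yields a value below 1/2, so this is the minimum.

1/2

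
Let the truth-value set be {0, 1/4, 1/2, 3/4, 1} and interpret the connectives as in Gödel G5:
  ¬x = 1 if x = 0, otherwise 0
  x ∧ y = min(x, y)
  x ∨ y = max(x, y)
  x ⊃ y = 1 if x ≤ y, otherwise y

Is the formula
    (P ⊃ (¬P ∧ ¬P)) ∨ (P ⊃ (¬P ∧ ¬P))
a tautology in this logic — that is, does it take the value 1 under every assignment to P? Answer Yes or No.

Counterexample: take P = 1/4.
¬P = ¬1/4 = 0
¬P = ¬1/4 = 0
¬P ∧ ¬P = 0 ∧ 0 = 0
P ⊃ (¬P ∧ ¬P) = 1/4 ⊃ 0 = 0
¬P = ¬1/4 = 0
¬P = ¬1/4 = 0
¬P ∧ ¬P = 0 ∧ 0 = 0
P ⊃ (¬P ∧ ¬P) = 1/4 ⊃ 0 = 0
(P ⊃ (¬P ∧ ¬P)) ∨ (P ⊃ (¬P ∧ ¬P)) = 0 ∨ 0 = 0
This gives 0 ≠ 1.

No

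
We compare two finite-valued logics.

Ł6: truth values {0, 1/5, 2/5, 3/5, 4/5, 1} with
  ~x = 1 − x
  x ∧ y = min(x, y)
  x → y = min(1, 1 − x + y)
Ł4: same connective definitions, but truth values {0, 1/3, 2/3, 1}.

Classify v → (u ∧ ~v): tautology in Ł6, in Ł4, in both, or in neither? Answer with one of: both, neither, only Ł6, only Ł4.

neither

In Ł6: at u = 0, v = 1/5 the value is 4/5 — not a tautology.
In Ł4: at u = 0, v = 1/3 the value is 2/3 — not a tautology.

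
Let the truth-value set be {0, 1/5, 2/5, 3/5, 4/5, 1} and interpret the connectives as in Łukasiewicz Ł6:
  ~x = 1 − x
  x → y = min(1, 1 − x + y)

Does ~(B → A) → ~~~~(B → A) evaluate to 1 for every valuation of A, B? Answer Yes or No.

No

Counterexample: take A = 0, B = 3/5.
B → A = 3/5 → 0 = 2/5
~(B → A) = ~2/5 = 3/5
~~(B → A) = ~3/5 = 2/5
~~~(B → A) = ~2/5 = 3/5
~~~~(B → A) = ~3/5 = 2/5
~(B → A) → ~~~~(B → A) = 3/5 → 2/5 = 4/5
This gives 4/5 ≠ 1.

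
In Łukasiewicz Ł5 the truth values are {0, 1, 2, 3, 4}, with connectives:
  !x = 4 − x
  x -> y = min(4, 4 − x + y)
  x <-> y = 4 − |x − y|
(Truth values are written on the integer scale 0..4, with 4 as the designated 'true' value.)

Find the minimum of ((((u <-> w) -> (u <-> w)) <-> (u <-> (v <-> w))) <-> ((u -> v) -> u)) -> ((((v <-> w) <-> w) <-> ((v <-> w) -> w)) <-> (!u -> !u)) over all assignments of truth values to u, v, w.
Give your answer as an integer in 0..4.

1

Take u = 1, v = 0, w = 4:
u <-> w = 1 <-> 4 = 1
u <-> w = 1 <-> 4 = 1
(u <-> w) -> (u <-> w) = 1 -> 1 = 4
v <-> w = 0 <-> 4 = 0
u <-> (v <-> w) = 1 <-> 0 = 3
((u <-> w) -> (u <-> w)) <-> (u <-> (v <-> w)) = 4 <-> 3 = 3
u -> v = 1 -> 0 = 3
(u -> v) -> u = 3 -> 1 = 2
(((u <-> w) -> (u <-> w)) <-> (u <-> (v <-> w))) <-> ((u -> v) -> u) = 3 <-> 2 = 3
v <-> w = 0 <-> 4 = 0
(v <-> w) <-> w = 0 <-> 4 = 0
v <-> w = 0 <-> 4 = 0
(v <-> w) -> w = 0 -> 4 = 4
((v <-> w) <-> w) <-> ((v <-> w) -> w) = 0 <-> 4 = 0
!u = !1 = 3
!u = !1 = 3
!u -> !u = 3 -> 3 = 4
(((v <-> w) <-> w) <-> ((v <-> w) -> w)) <-> (!u -> !u) = 0 <-> 4 = 0
((((u <-> w) -> (u <-> w)) <-> (u <-> (v <-> w))) <-> ((u -> v) -> u)) -> ((((v <-> w) <-> w) <-> ((v <-> w) -> w)) <-> (!u -> !u)) = 3 -> 0 = 1
No assignment yields a value below 1, so this is the minimum.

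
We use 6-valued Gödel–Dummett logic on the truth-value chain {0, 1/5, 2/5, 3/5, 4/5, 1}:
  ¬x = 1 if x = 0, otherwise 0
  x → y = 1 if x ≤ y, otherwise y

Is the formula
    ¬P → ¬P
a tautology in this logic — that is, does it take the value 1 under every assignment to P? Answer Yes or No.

Yes

P = 0 ↦ 1
P = 1/5 ↦ 1
P = 2/5 ↦ 1
P = 3/5 ↦ 1
P = 4/5 ↦ 1
P = 1 ↦ 1
Every assignment gives a value ≥ 1.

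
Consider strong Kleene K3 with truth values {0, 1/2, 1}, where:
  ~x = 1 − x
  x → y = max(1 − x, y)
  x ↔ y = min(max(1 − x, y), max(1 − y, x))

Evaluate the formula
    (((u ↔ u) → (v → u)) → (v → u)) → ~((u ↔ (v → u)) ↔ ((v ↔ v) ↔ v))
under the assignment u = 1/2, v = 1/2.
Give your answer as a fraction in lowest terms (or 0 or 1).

u ↔ u = 1/2 ↔ 1/2 = 1/2
v → u = 1/2 → 1/2 = 1/2
(u ↔ u) → (v → u) = 1/2 → 1/2 = 1/2
v → u = 1/2 → 1/2 = 1/2
((u ↔ u) → (v → u)) → (v → u) = 1/2 → 1/2 = 1/2
v → u = 1/2 → 1/2 = 1/2
u ↔ (v → u) = 1/2 ↔ 1/2 = 1/2
v ↔ v = 1/2 ↔ 1/2 = 1/2
(v ↔ v) ↔ v = 1/2 ↔ 1/2 = 1/2
(u ↔ (v → u)) ↔ ((v ↔ v) ↔ v) = 1/2 ↔ 1/2 = 1/2
~((u ↔ (v → u)) ↔ ((v ↔ v) ↔ v)) = ~1/2 = 1/2
(((u ↔ u) → (v → u)) → (v → u)) → ~((u ↔ (v → u)) ↔ ((v ↔ v) ↔ v)) = 1/2 → 1/2 = 1/2

1/2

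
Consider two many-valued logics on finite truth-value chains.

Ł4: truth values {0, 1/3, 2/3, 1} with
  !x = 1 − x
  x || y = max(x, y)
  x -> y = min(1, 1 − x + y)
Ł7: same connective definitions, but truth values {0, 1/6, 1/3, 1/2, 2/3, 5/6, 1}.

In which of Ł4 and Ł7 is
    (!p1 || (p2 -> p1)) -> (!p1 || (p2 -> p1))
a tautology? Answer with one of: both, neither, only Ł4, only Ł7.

In Ł4: every assignment gives 1 — tautology.
In Ł7: every assignment gives 1 — tautology.

both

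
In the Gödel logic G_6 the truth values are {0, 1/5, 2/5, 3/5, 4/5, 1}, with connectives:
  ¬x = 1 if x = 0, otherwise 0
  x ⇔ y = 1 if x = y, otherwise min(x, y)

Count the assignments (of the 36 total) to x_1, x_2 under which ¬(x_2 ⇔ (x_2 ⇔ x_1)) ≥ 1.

value 1: 6 assignments (counts)
value 0: 30 assignments
So 6 of the 36 assignments meet the threshold.

6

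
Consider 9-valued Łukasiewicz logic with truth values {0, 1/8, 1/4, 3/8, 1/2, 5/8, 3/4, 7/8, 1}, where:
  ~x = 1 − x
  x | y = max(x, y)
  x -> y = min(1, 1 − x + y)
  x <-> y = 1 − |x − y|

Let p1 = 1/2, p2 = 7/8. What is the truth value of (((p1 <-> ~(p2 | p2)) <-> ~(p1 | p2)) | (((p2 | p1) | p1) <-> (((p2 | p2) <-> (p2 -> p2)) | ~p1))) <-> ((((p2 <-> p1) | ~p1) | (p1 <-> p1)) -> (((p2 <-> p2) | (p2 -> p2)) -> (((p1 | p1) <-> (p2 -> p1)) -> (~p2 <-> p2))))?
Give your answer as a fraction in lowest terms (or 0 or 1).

3/8

p2 | p2 = 7/8 | 7/8 = 7/8
~(p2 | p2) = ~7/8 = 1/8
p1 <-> ~(p2 | p2) = 1/2 <-> 1/8 = 5/8
p1 | p2 = 1/2 | 7/8 = 7/8
~(p1 | p2) = ~7/8 = 1/8
(p1 <-> ~(p2 | p2)) <-> ~(p1 | p2) = 5/8 <-> 1/8 = 1/2
p2 | p1 = 7/8 | 1/2 = 7/8
(p2 | p1) | p1 = 7/8 | 1/2 = 7/8
p2 | p2 = 7/8 | 7/8 = 7/8
p2 -> p2 = 7/8 -> 7/8 = 1
(p2 | p2) <-> (p2 -> p2) = 7/8 <-> 1 = 7/8
~p1 = ~1/2 = 1/2
((p2 | p2) <-> (p2 -> p2)) | ~p1 = 7/8 | 1/2 = 7/8
((p2 | p1) | p1) <-> (((p2 | p2) <-> (p2 -> p2)) | ~p1) = 7/8 <-> 7/8 = 1
((p1 <-> ~(p2 | p2)) <-> ~(p1 | p2)) | (((p2 | p1) | p1) <-> (((p2 | p2) <-> (p2 -> p2)) | ~p1)) = 1/2 | 1 = 1
p2 <-> p1 = 7/8 <-> 1/2 = 5/8
~p1 = ~1/2 = 1/2
(p2 <-> p1) | ~p1 = 5/8 | 1/2 = 5/8
p1 <-> p1 = 1/2 <-> 1/2 = 1
((p2 <-> p1) | ~p1) | (p1 <-> p1) = 5/8 | 1 = 1
p2 <-> p2 = 7/8 <-> 7/8 = 1
p2 -> p2 = 7/8 -> 7/8 = 1
(p2 <-> p2) | (p2 -> p2) = 1 | 1 = 1
p1 | p1 = 1/2 | 1/2 = 1/2
p2 -> p1 = 7/8 -> 1/2 = 5/8
(p1 | p1) <-> (p2 -> p1) = 1/2 <-> 5/8 = 7/8
~p2 = ~7/8 = 1/8
~p2 <-> p2 = 1/8 <-> 7/8 = 1/4
((p1 | p1) <-> (p2 -> p1)) -> (~p2 <-> p2) = 7/8 -> 1/4 = 3/8
((p2 <-> p2) | (p2 -> p2)) -> (((p1 | p1) <-> (p2 -> p1)) -> (~p2 <-> p2)) = 1 -> 3/8 = 3/8
(((p2 <-> p1) | ~p1) | (p1 <-> p1)) -> (((p2 <-> p2) | (p2 -> p2)) -> (((p1 | p1) <-> (p2 -> p1)) -> (~p2 <-> p2))) = 1 -> 3/8 = 3/8
(((p1 <-> ~(p2 | p2)) <-> ~(p1 | p2)) | (((p2 | p1) | p1) <-> (((p2 | p2) <-> (p2 -> p2)) | ~p1))) <-> ((((p2 <-> p1) | ~p1) | (p1 <-> p1)) -> (((p2 <-> p2) | (p2 -> p2)) -> (((p1 | p1) <-> (p2 -> p1)) -> (~p2 <-> p2)))) = 1 <-> 3/8 = 3/8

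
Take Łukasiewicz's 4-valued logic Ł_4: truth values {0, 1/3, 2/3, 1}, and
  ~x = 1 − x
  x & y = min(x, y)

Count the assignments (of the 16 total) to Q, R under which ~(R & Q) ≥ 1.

7

Q = 0, R = 0 ↦ 1  ≥
Q = 0, R = 1/3 ↦ 1  ≥
Q = 0, R = 2/3 ↦ 1  ≥
Q = 0, R = 1 ↦ 1  ≥
Q = 1/3, R = 0 ↦ 1  ≥
Q = 1/3, R = 1/3 ↦ 2/3  <
Q = 1/3, R = 2/3 ↦ 2/3  <
Q = 1/3, R = 1 ↦ 2/3  <
Q = 2/3, R = 0 ↦ 1  ≥
Q = 2/3, R = 1/3 ↦ 2/3  <
Q = 2/3, R = 2/3 ↦ 1/3  <
Q = 2/3, R = 1 ↦ 1/3  <
Q = 1, R = 0 ↦ 1  ≥
Q = 1, R = 1/3 ↦ 2/3  <
Q = 1, R = 2/3 ↦ 1/3  <
Q = 1, R = 1 ↦ 0  <
So 7 of the 16 assignments meet the threshold.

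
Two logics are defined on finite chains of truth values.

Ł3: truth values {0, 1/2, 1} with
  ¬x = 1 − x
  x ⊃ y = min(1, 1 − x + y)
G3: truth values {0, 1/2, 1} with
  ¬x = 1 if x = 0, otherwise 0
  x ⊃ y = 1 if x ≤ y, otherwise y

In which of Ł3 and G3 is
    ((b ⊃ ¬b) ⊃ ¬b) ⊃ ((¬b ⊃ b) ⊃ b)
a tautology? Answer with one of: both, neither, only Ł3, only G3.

only Ł3

In Ł3: every assignment gives 1 — tautology.
In G3: at b = 1/2 the value is 1/2 — not a tautology.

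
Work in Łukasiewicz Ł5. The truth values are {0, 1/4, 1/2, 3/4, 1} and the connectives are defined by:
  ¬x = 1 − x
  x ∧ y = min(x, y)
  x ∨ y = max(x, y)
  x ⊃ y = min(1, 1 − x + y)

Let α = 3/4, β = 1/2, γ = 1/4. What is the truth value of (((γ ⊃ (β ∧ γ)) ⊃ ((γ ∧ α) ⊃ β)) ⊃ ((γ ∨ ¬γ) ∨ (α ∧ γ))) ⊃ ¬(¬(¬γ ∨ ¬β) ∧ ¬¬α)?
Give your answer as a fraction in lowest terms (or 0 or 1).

1

β ∧ γ = 1/2 ∧ 1/4 = 1/4
γ ⊃ (β ∧ γ) = 1/4 ⊃ 1/4 = 1
γ ∧ α = 1/4 ∧ 3/4 = 1/4
(γ ∧ α) ⊃ β = 1/4 ⊃ 1/2 = 1
(γ ⊃ (β ∧ γ)) ⊃ ((γ ∧ α) ⊃ β) = 1 ⊃ 1 = 1
¬γ = ¬1/4 = 3/4
γ ∨ ¬γ = 1/4 ∨ 3/4 = 3/4
α ∧ γ = 3/4 ∧ 1/4 = 1/4
(γ ∨ ¬γ) ∨ (α ∧ γ) = 3/4 ∨ 1/4 = 3/4
((γ ⊃ (β ∧ γ)) ⊃ ((γ ∧ α) ⊃ β)) ⊃ ((γ ∨ ¬γ) ∨ (α ∧ γ)) = 1 ⊃ 3/4 = 3/4
¬γ = ¬1/4 = 3/4
¬β = ¬1/2 = 1/2
¬γ ∨ ¬β = 3/4 ∨ 1/2 = 3/4
¬(¬γ ∨ ¬β) = ¬3/4 = 1/4
¬α = ¬3/4 = 1/4
¬¬α = ¬1/4 = 3/4
¬(¬γ ∨ ¬β) ∧ ¬¬α = 1/4 ∧ 3/4 = 1/4
¬(¬(¬γ ∨ ¬β) ∧ ¬¬α) = ¬1/4 = 3/4
(((γ ⊃ (β ∧ γ)) ⊃ ((γ ∧ α) ⊃ β)) ⊃ ((γ ∨ ¬γ) ∨ (α ∧ γ))) ⊃ ¬(¬(¬γ ∨ ¬β) ∧ ¬¬α) = 3/4 ⊃ 3/4 = 1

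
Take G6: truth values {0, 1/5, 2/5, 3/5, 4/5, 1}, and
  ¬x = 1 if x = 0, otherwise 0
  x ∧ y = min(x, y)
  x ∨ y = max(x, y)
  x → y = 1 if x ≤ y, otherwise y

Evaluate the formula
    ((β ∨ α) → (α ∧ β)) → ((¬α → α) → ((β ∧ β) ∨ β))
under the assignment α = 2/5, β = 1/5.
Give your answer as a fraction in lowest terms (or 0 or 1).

1

β ∨ α = 1/5 ∨ 2/5 = 2/5
α ∧ β = 2/5 ∧ 1/5 = 1/5
(β ∨ α) → (α ∧ β) = 2/5 → 1/5 = 1/5
¬α = ¬2/5 = 0
¬α → α = 0 → 2/5 = 1
β ∧ β = 1/5 ∧ 1/5 = 1/5
(β ∧ β) ∨ β = 1/5 ∨ 1/5 = 1/5
(¬α → α) → ((β ∧ β) ∨ β) = 1 → 1/5 = 1/5
((β ∨ α) → (α ∧ β)) → ((¬α → α) → ((β ∧ β) ∨ β)) = 1/5 → 1/5 = 1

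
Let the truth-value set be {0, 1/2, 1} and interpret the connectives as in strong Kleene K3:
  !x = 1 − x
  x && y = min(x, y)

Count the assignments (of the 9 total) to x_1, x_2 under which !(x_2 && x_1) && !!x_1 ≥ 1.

1

x_1 = 0, x_2 = 0 ↦ 0  <
x_1 = 0, x_2 = 1/2 ↦ 0  <
x_1 = 0, x_2 = 1 ↦ 0  <
x_1 = 1/2, x_2 = 0 ↦ 1/2  <
x_1 = 1/2, x_2 = 1/2 ↦ 1/2  <
x_1 = 1/2, x_2 = 1 ↦ 1/2  <
x_1 = 1, x_2 = 0 ↦ 1  ≥
x_1 = 1, x_2 = 1/2 ↦ 1/2  <
x_1 = 1, x_2 = 1 ↦ 0  <
So 1 of the 9 assignments meets the threshold.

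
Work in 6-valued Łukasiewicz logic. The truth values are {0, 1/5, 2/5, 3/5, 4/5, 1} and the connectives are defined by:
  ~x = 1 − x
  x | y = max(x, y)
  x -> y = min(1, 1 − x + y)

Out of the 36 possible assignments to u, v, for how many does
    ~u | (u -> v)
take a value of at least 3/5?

30

value 1: 21 assignments (counts)
value 4/5: 5 assignments (counts)
value 3/5: 4 assignments (counts)
value 2/5: 3 assignments
value 1/5: 2 assignments
value 0: 1 assignment
So 30 of the 36 assignments meet the threshold.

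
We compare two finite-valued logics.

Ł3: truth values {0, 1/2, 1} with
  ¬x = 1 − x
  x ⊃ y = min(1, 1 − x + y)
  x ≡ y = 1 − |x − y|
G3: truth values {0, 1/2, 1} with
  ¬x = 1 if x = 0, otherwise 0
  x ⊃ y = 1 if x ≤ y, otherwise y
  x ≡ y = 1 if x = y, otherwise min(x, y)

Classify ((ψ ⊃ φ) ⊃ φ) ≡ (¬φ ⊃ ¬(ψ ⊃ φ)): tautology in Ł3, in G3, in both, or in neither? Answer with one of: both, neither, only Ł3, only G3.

In Ł3: every assignment gives 1 — tautology.
In G3: at φ = 1/2, ψ = 0 the value is 1/2 — not a tautology.

only Ł3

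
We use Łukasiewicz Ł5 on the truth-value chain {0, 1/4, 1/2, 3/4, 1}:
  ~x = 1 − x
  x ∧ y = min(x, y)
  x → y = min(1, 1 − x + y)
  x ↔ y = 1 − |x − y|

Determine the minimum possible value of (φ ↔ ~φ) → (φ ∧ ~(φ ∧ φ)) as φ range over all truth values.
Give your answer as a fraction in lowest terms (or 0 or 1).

Take φ = 1/2:
~φ = ~1/2 = 1/2
φ ↔ ~φ = 1/2 ↔ 1/2 = 1
φ ∧ φ = 1/2 ∧ 1/2 = 1/2
~(φ ∧ φ) = ~1/2 = 1/2
φ ∧ ~(φ ∧ φ) = 1/2 ∧ 1/2 = 1/2
(φ ↔ ~φ) → (φ ∧ ~(φ ∧ φ)) = 1 → 1/2 = 1/2
No assignment yields a value below 1/2, so this is the minimum.

1/2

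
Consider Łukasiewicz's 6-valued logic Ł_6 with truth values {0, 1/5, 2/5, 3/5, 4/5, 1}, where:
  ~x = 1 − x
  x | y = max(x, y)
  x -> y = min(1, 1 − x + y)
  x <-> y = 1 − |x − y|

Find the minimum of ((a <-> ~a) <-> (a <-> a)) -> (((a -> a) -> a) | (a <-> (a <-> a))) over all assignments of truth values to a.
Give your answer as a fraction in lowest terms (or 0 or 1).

3/5

Take a = 2/5:
~a = ~2/5 = 3/5
a <-> ~a = 2/5 <-> 3/5 = 4/5
a <-> a = 2/5 <-> 2/5 = 1
(a <-> ~a) <-> (a <-> a) = 4/5 <-> 1 = 4/5
a -> a = 2/5 -> 2/5 = 1
(a -> a) -> a = 1 -> 2/5 = 2/5
a <-> a = 2/5 <-> 2/5 = 1
a <-> (a <-> a) = 2/5 <-> 1 = 2/5
((a -> a) -> a) | (a <-> (a <-> a)) = 2/5 | 2/5 = 2/5
((a <-> ~a) <-> (a <-> a)) -> (((a -> a) -> a) | (a <-> (a <-> a))) = 4/5 -> 2/5 = 3/5
No assignment yields a value below 3/5, so this is the minimum.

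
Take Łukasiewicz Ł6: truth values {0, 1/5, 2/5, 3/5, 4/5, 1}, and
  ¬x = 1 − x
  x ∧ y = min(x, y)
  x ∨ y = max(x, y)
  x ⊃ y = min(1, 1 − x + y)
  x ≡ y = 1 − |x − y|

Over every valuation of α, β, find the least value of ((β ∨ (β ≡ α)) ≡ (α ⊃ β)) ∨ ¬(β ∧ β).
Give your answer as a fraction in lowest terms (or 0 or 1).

3/5

Take α = 0, β = 2/5:
β ≡ α = 2/5 ≡ 0 = 3/5
β ∨ (β ≡ α) = 2/5 ∨ 3/5 = 3/5
α ⊃ β = 0 ⊃ 2/5 = 1
(β ∨ (β ≡ α)) ≡ (α ⊃ β) = 3/5 ≡ 1 = 3/5
β ∧ β = 2/5 ∧ 2/5 = 2/5
¬(β ∧ β) = ¬2/5 = 3/5
((β ∨ (β ≡ α)) ≡ (α ⊃ β)) ∨ ¬(β ∧ β) = 3/5 ∨ 3/5 = 3/5
No assignment yields a value below 3/5, so this is the minimum.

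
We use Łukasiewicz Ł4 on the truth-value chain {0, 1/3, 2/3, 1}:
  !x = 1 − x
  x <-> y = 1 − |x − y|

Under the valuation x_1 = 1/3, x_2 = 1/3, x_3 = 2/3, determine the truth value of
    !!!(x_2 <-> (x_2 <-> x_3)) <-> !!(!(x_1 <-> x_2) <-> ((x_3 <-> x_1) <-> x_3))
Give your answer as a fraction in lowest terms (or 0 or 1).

x_2 <-> x_3 = 1/3 <-> 2/3 = 2/3
x_2 <-> (x_2 <-> x_3) = 1/3 <-> 2/3 = 2/3
!(x_2 <-> (x_2 <-> x_3)) = !2/3 = 1/3
!!(x_2 <-> (x_2 <-> x_3)) = !1/3 = 2/3
!!!(x_2 <-> (x_2 <-> x_3)) = !2/3 = 1/3
x_1 <-> x_2 = 1/3 <-> 1/3 = 1
!(x_1 <-> x_2) = !1 = 0
x_3 <-> x_1 = 2/3 <-> 1/3 = 2/3
(x_3 <-> x_1) <-> x_3 = 2/3 <-> 2/3 = 1
!(x_1 <-> x_2) <-> ((x_3 <-> x_1) <-> x_3) = 0 <-> 1 = 0
!(!(x_1 <-> x_2) <-> ((x_3 <-> x_1) <-> x_3)) = !0 = 1
!!(!(x_1 <-> x_2) <-> ((x_3 <-> x_1) <-> x_3)) = !1 = 0
!!!(x_2 <-> (x_2 <-> x_3)) <-> !!(!(x_1 <-> x_2) <-> ((x_3 <-> x_1) <-> x_3)) = 1/3 <-> 0 = 2/3

2/3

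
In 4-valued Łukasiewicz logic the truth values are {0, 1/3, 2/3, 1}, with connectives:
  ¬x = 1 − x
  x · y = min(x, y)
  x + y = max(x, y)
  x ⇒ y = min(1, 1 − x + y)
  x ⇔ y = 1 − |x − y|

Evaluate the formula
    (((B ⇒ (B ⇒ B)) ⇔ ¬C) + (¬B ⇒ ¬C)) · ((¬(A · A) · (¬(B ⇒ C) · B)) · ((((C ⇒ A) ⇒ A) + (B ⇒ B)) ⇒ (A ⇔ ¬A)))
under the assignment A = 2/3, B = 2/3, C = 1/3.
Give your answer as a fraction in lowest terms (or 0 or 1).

B ⇒ B = 2/3 ⇒ 2/3 = 1
B ⇒ (B ⇒ B) = 2/3 ⇒ 1 = 1
¬C = ¬1/3 = 2/3
(B ⇒ (B ⇒ B)) ⇔ ¬C = 1 ⇔ 2/3 = 2/3
¬B = ¬2/3 = 1/3
¬C = ¬1/3 = 2/3
¬B ⇒ ¬C = 1/3 ⇒ 2/3 = 1
((B ⇒ (B ⇒ B)) ⇔ ¬C) + (¬B ⇒ ¬C) = 2/3 + 1 = 1
A · A = 2/3 · 2/3 = 2/3
¬(A · A) = ¬2/3 = 1/3
B ⇒ C = 2/3 ⇒ 1/3 = 2/3
¬(B ⇒ C) = ¬2/3 = 1/3
¬(B ⇒ C) · B = 1/3 · 2/3 = 1/3
¬(A · A) · (¬(B ⇒ C) · B) = 1/3 · 1/3 = 1/3
C ⇒ A = 1/3 ⇒ 2/3 = 1
(C ⇒ A) ⇒ A = 1 ⇒ 2/3 = 2/3
B ⇒ B = 2/3 ⇒ 2/3 = 1
((C ⇒ A) ⇒ A) + (B ⇒ B) = 2/3 + 1 = 1
¬A = ¬2/3 = 1/3
A ⇔ ¬A = 2/3 ⇔ 1/3 = 2/3
(((C ⇒ A) ⇒ A) + (B ⇒ B)) ⇒ (A ⇔ ¬A) = 1 ⇒ 2/3 = 2/3
(¬(A · A) · (¬(B ⇒ C) · B)) · ((((C ⇒ A) ⇒ A) + (B ⇒ B)) ⇒ (A ⇔ ¬A)) = 1/3 · 2/3 = 1/3
(((B ⇒ (B ⇒ B)) ⇔ ¬C) + (¬B ⇒ ¬C)) · ((¬(A · A) · (¬(B ⇒ C) · B)) · ((((C ⇒ A) ⇒ A) + (B ⇒ B)) ⇒ (A ⇔ ¬A))) = 1 · 1/3 = 1/3

1/3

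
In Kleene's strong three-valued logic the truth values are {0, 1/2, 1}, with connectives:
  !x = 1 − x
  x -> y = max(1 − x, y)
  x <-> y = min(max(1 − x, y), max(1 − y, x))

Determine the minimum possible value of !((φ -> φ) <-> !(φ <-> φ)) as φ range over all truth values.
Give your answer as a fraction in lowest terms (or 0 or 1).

1/2

Take φ = 1/2:
φ -> φ = 1/2 -> 1/2 = 1/2
φ <-> φ = 1/2 <-> 1/2 = 1/2
!(φ <-> φ) = !1/2 = 1/2
(φ -> φ) <-> !(φ <-> φ) = 1/2 <-> 1/2 = 1/2
!((φ -> φ) <-> !(φ <-> φ)) = !1/2 = 1/2
No assignment yields a value below 1/2, so this is the minimum.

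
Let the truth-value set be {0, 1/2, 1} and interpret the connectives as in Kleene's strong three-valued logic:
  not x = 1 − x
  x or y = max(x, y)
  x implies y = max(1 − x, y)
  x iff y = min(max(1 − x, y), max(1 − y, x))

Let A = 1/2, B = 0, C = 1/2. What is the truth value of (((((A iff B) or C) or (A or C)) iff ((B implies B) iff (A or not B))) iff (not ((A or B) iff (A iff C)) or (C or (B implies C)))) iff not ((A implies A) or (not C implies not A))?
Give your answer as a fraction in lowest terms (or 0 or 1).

A iff B = 1/2 iff 0 = 1/2
(A iff B) or C = 1/2 or 1/2 = 1/2
A or C = 1/2 or 1/2 = 1/2
((A iff B) or C) or (A or C) = 1/2 or 1/2 = 1/2
B implies B = 0 implies 0 = 1
not B = not 0 = 1
A or not B = 1/2 or 1 = 1
(B implies B) iff (A or not B) = 1 iff 1 = 1
(((A iff B) or C) or (A or C)) iff ((B implies B) iff (A or not B)) = 1/2 iff 1 = 1/2
A or B = 1/2 or 0 = 1/2
A iff C = 1/2 iff 1/2 = 1/2
(A or B) iff (A iff C) = 1/2 iff 1/2 = 1/2
not ((A or B) iff (A iff C)) = not 1/2 = 1/2
B implies C = 0 implies 1/2 = 1
C or (B implies C) = 1/2 or 1 = 1
not ((A or B) iff (A iff C)) or (C or (B implies C)) = 1/2 or 1 = 1
((((A iff B) or C) or (A or C)) iff ((B implies B) iff (A or not B))) iff (not ((A or B) iff (A iff C)) or (C or (B implies C))) = 1/2 iff 1 = 1/2
A implies A = 1/2 implies 1/2 = 1/2
not C = not 1/2 = 1/2
not A = not 1/2 = 1/2
not C implies not A = 1/2 implies 1/2 = 1/2
(A implies A) or (not C implies not A) = 1/2 or 1/2 = 1/2
not ((A implies A) or (not C implies not A)) = not 1/2 = 1/2
(((((A iff B) or C) or (A or C)) iff ((B implies B) iff (A or not B))) iff (not ((A or B) iff (A iff C)) or (C or (B implies C)))) iff not ((A implies A) or (not C implies not A)) = 1/2 iff 1/2 = 1/2

1/2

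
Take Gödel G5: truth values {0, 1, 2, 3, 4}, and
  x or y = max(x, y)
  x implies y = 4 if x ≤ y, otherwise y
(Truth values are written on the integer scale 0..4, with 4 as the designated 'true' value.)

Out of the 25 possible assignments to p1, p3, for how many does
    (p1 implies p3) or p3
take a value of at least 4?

value 4: 15 assignments (counts)
value 3: 1 assignment
value 2: 2 assignments
value 1: 3 assignments
value 0: 4 assignments
So 15 of the 25 assignments meet the threshold.

15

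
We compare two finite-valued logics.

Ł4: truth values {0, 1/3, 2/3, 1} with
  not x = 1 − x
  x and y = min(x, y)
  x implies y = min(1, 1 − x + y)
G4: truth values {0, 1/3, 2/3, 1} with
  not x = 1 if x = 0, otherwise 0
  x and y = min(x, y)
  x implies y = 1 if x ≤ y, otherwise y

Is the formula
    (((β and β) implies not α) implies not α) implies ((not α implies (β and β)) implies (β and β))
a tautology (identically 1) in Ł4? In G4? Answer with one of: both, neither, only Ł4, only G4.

only Ł4

In Ł4: every assignment gives 1 — tautology.
In G4: at α = 1/3, β = 1/3 the value is 1/3 — not a tautology.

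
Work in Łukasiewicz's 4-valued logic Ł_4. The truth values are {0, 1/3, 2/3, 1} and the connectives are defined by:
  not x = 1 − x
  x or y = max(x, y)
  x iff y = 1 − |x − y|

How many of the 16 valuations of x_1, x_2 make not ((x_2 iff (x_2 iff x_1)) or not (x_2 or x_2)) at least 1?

x_1 = 0, x_2 = 0 ↦ 0  <
x_1 = 0, x_2 = 1/3 ↦ 1/3  <
x_1 = 0, x_2 = 2/3 ↦ 1/3  <
x_1 = 0, x_2 = 1 ↦ 1  ≥
x_1 = 1/3, x_2 = 0 ↦ 0  <
x_1 = 1/3, x_2 = 1/3 ↦ 1/3  <
x_1 = 1/3, x_2 = 2/3 ↦ 0  <
x_1 = 1/3, x_2 = 1 ↦ 2/3  <
x_1 = 2/3, x_2 = 0 ↦ 0  <
x_1 = 2/3, x_2 = 1/3 ↦ 1/3  <
x_1 = 2/3, x_2 = 2/3 ↦ 1/3  <
x_1 = 2/3, x_2 = 1 ↦ 1/3  <
x_1 = 1, x_2 = 0 ↦ 0  <
x_1 = 1, x_2 = 1/3 ↦ 0  <
x_1 = 1, x_2 = 2/3 ↦ 0  <
x_1 = 1, x_2 = 1 ↦ 0  <
So 1 of the 16 assignments meets the threshold.

1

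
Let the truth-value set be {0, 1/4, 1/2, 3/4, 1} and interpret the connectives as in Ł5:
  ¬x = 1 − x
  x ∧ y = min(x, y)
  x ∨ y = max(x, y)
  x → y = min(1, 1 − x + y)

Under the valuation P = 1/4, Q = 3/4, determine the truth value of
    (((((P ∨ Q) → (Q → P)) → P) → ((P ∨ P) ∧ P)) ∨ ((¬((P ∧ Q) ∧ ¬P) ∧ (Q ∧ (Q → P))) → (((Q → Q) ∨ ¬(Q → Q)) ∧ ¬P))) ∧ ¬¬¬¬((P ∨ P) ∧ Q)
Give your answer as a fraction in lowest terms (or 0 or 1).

1/4

P ∨ Q = 1/4 ∨ 3/4 = 3/4
Q → P = 3/4 → 1/4 = 1/2
(P ∨ Q) → (Q → P) = 3/4 → 1/2 = 3/4
((P ∨ Q) → (Q → P)) → P = 3/4 → 1/4 = 1/2
P ∨ P = 1/4 ∨ 1/4 = 1/4
(P ∨ P) ∧ P = 1/4 ∧ 1/4 = 1/4
(((P ∨ Q) → (Q → P)) → P) → ((P ∨ P) ∧ P) = 1/2 → 1/4 = 3/4
P ∧ Q = 1/4 ∧ 3/4 = 1/4
¬P = ¬1/4 = 3/4
(P ∧ Q) ∧ ¬P = 1/4 ∧ 3/4 = 1/4
¬((P ∧ Q) ∧ ¬P) = ¬1/4 = 3/4
Q → P = 3/4 → 1/4 = 1/2
Q ∧ (Q → P) = 3/4 ∧ 1/2 = 1/2
¬((P ∧ Q) ∧ ¬P) ∧ (Q ∧ (Q → P)) = 3/4 ∧ 1/2 = 1/2
Q → Q = 3/4 → 3/4 = 1
Q → Q = 3/4 → 3/4 = 1
¬(Q → Q) = ¬1 = 0
(Q → Q) ∨ ¬(Q → Q) = 1 ∨ 0 = 1
¬P = ¬1/4 = 3/4
((Q → Q) ∨ ¬(Q → Q)) ∧ ¬P = 1 ∧ 3/4 = 3/4
(¬((P ∧ Q) ∧ ¬P) ∧ (Q ∧ (Q → P))) → (((Q → Q) ∨ ¬(Q → Q)) ∧ ¬P) = 1/2 → 3/4 = 1
((((P ∨ Q) → (Q → P)) → P) → ((P ∨ P) ∧ P)) ∨ ((¬((P ∧ Q) ∧ ¬P) ∧ (Q ∧ (Q → P))) → (((Q → Q) ∨ ¬(Q → Q)) ∧ ¬P)) = 3/4 ∨ 1 = 1
P ∨ P = 1/4 ∨ 1/4 = 1/4
(P ∨ P) ∧ Q = 1/4 ∧ 3/4 = 1/4
¬((P ∨ P) ∧ Q) = ¬1/4 = 3/4
¬¬((P ∨ P) ∧ Q) = ¬3/4 = 1/4
¬¬¬((P ∨ P) ∧ Q) = ¬1/4 = 3/4
¬¬¬¬((P ∨ P) ∧ Q) = ¬3/4 = 1/4
(((((P ∨ Q) → (Q → P)) → P) → ((P ∨ P) ∧ P)) ∨ ((¬((P ∧ Q) ∧ ¬P) ∧ (Q ∧ (Q → P))) → (((Q → Q) ∨ ¬(Q → Q)) ∧ ¬P))) ∧ ¬¬¬¬((P ∨ P) ∧ Q) = 1 ∧ 1/4 = 1/4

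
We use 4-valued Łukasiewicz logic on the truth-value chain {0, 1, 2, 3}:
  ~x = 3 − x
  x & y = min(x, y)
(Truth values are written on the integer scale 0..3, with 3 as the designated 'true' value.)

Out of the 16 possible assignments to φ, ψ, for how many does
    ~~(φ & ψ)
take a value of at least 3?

φ = 0, ψ = 0 ↦ 0  <
φ = 0, ψ = 1 ↦ 0  <
φ = 0, ψ = 2 ↦ 0  <
φ = 0, ψ = 3 ↦ 0  <
φ = 1, ψ = 0 ↦ 0  <
φ = 1, ψ = 1 ↦ 1  <
φ = 1, ψ = 2 ↦ 1  <
φ = 1, ψ = 3 ↦ 1  <
φ = 2, ψ = 0 ↦ 0  <
φ = 2, ψ = 1 ↦ 1  <
φ = 2, ψ = 2 ↦ 2  <
φ = 2, ψ = 3 ↦ 2  <
φ = 3, ψ = 0 ↦ 0  <
φ = 3, ψ = 1 ↦ 1  <
φ = 3, ψ = 2 ↦ 2  <
φ = 3, ψ = 3 ↦ 3  ≥
So 1 of the 16 assignments meets the threshold.

1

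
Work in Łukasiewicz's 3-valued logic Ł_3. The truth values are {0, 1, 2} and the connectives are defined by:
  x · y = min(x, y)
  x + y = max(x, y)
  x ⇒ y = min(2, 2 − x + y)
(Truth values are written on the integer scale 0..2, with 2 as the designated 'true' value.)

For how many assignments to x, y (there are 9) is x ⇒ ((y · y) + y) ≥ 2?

x = 0, y = 0 ↦ 2  ≥
x = 0, y = 1 ↦ 2  ≥
x = 0, y = 2 ↦ 2  ≥
x = 1, y = 0 ↦ 1  <
x = 1, y = 1 ↦ 2  ≥
x = 1, y = 2 ↦ 2  ≥
x = 2, y = 0 ↦ 0  <
x = 2, y = 1 ↦ 1  <
x = 2, y = 2 ↦ 2  ≥
So 6 of the 9 assignments meet the threshold.

6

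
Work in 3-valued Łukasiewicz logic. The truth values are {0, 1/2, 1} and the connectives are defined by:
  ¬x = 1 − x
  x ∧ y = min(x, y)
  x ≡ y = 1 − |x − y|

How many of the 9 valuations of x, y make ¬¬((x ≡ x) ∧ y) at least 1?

x = 0, y = 0 ↦ 0  <
x = 0, y = 1/2 ↦ 1/2  <
x = 0, y = 1 ↦ 1  ≥
x = 1/2, y = 0 ↦ 0  <
x = 1/2, y = 1/2 ↦ 1/2  <
x = 1/2, y = 1 ↦ 1  ≥
x = 1, y = 0 ↦ 0  <
x = 1, y = 1/2 ↦ 1/2  <
x = 1, y = 1 ↦ 1  ≥
So 3 of the 9 assignments meet the threshold.

3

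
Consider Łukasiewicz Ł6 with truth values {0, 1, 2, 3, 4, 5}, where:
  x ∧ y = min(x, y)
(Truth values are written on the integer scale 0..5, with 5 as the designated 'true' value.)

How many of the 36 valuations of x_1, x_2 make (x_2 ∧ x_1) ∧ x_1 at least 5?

value 5: 1 assignment (counts)
value 4: 3 assignments
value 3: 5 assignments
value 2: 7 assignments
value 1: 9 assignments
value 0: 11 assignments
So 1 of the 36 assignments meets the threshold.

1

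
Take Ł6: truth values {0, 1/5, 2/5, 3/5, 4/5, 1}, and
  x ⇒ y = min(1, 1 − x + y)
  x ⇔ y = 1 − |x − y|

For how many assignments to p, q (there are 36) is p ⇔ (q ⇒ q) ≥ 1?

6

value 1: 6 assignments (counts)
value 4/5: 6 assignments
value 3/5: 6 assignments
value 2/5: 6 assignments
value 1/5: 6 assignments
value 0: 6 assignments
So 6 of the 36 assignments meet the threshold.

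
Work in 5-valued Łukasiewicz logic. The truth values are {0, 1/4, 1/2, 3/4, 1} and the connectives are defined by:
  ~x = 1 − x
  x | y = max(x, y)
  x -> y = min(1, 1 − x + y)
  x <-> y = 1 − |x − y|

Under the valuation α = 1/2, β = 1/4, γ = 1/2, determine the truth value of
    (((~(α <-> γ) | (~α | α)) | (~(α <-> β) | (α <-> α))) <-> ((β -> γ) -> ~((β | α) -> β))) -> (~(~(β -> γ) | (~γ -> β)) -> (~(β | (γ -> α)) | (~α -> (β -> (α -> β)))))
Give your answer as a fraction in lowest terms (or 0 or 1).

α <-> γ = 1/2 <-> 1/2 = 1
~(α <-> γ) = ~1 = 0
~α = ~1/2 = 1/2
~α | α = 1/2 | 1/2 = 1/2
~(α <-> γ) | (~α | α) = 0 | 1/2 = 1/2
α <-> β = 1/2 <-> 1/4 = 3/4
~(α <-> β) = ~3/4 = 1/4
α <-> α = 1/2 <-> 1/2 = 1
~(α <-> β) | (α <-> α) = 1/4 | 1 = 1
(~(α <-> γ) | (~α | α)) | (~(α <-> β) | (α <-> α)) = 1/2 | 1 = 1
β -> γ = 1/4 -> 1/2 = 1
β | α = 1/4 | 1/2 = 1/2
(β | α) -> β = 1/2 -> 1/4 = 3/4
~((β | α) -> β) = ~3/4 = 1/4
(β -> γ) -> ~((β | α) -> β) = 1 -> 1/4 = 1/4
((~(α <-> γ) | (~α | α)) | (~(α <-> β) | (α <-> α))) <-> ((β -> γ) -> ~((β | α) -> β)) = 1 <-> 1/4 = 1/4
β -> γ = 1/4 -> 1/2 = 1
~(β -> γ) = ~1 = 0
~γ = ~1/2 = 1/2
~γ -> β = 1/2 -> 1/4 = 3/4
~(β -> γ) | (~γ -> β) = 0 | 3/4 = 3/4
~(~(β -> γ) | (~γ -> β)) = ~3/4 = 1/4
γ -> α = 1/2 -> 1/2 = 1
β | (γ -> α) = 1/4 | 1 = 1
~(β | (γ -> α)) = ~1 = 0
~α = ~1/2 = 1/2
α -> β = 1/2 -> 1/4 = 3/4
β -> (α -> β) = 1/4 -> 3/4 = 1
~α -> (β -> (α -> β)) = 1/2 -> 1 = 1
~(β | (γ -> α)) | (~α -> (β -> (α -> β))) = 0 | 1 = 1
~(~(β -> γ) | (~γ -> β)) -> (~(β | (γ -> α)) | (~α -> (β -> (α -> β)))) = 1/4 -> 1 = 1
(((~(α <-> γ) | (~α | α)) | (~(α <-> β) | (α <-> α))) <-> ((β -> γ) -> ~((β | α) -> β))) -> (~(~(β -> γ) | (~γ -> β)) -> (~(β | (γ -> α)) | (~α -> (β -> (α -> β))))) = 1/4 -> 1 = 1

1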